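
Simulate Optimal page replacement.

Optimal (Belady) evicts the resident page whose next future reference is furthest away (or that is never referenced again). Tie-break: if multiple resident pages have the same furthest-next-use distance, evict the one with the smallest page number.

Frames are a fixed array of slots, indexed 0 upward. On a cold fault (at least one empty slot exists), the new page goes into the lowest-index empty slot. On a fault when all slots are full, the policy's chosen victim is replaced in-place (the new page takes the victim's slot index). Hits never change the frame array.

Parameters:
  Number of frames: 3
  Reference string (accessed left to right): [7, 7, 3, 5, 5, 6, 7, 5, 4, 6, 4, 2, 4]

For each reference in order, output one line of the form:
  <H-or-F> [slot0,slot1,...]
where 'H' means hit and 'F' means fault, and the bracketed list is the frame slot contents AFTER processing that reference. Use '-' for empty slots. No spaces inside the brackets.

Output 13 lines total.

F [7,-,-]
H [7,-,-]
F [7,3,-]
F [7,3,5]
H [7,3,5]
F [7,6,5]
H [7,6,5]
H [7,6,5]
F [7,6,4]
H [7,6,4]
H [7,6,4]
F [7,2,4]
H [7,2,4]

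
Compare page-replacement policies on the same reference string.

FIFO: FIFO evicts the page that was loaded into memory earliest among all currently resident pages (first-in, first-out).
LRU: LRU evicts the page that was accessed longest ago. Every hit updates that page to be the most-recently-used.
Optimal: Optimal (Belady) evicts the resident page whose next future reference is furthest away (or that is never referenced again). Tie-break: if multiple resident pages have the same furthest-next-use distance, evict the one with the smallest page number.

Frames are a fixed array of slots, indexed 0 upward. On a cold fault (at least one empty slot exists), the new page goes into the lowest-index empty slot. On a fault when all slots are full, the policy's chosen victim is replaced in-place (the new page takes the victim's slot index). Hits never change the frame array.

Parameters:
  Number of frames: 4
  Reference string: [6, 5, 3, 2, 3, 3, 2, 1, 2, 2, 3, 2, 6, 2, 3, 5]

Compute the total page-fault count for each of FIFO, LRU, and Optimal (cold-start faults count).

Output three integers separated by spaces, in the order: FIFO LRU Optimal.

--- FIFO ---
  step 0: ref 6 -> FAULT, frames=[6,-,-,-] (faults so far: 1)
  step 1: ref 5 -> FAULT, frames=[6,5,-,-] (faults so far: 2)
  step 2: ref 3 -> FAULT, frames=[6,5,3,-] (faults so far: 3)
  step 3: ref 2 -> FAULT, frames=[6,5,3,2] (faults so far: 4)
  step 4: ref 3 -> HIT, frames=[6,5,3,2] (faults so far: 4)
  step 5: ref 3 -> HIT, frames=[6,5,3,2] (faults so far: 4)
  step 6: ref 2 -> HIT, frames=[6,5,3,2] (faults so far: 4)
  step 7: ref 1 -> FAULT, evict 6, frames=[1,5,3,2] (faults so far: 5)
  step 8: ref 2 -> HIT, frames=[1,5,3,2] (faults so far: 5)
  step 9: ref 2 -> HIT, frames=[1,5,3,2] (faults so far: 5)
  step 10: ref 3 -> HIT, frames=[1,5,3,2] (faults so far: 5)
  step 11: ref 2 -> HIT, frames=[1,5,3,2] (faults so far: 5)
  step 12: ref 6 -> FAULT, evict 5, frames=[1,6,3,2] (faults so far: 6)
  step 13: ref 2 -> HIT, frames=[1,6,3,2] (faults so far: 6)
  step 14: ref 3 -> HIT, frames=[1,6,3,2] (faults so far: 6)
  step 15: ref 5 -> FAULT, evict 3, frames=[1,6,5,2] (faults so far: 7)
  FIFO total faults: 7
--- LRU ---
  step 0: ref 6 -> FAULT, frames=[6,-,-,-] (faults so far: 1)
  step 1: ref 5 -> FAULT, frames=[6,5,-,-] (faults so far: 2)
  step 2: ref 3 -> FAULT, frames=[6,5,3,-] (faults so far: 3)
  step 3: ref 2 -> FAULT, frames=[6,5,3,2] (faults so far: 4)
  step 4: ref 3 -> HIT, frames=[6,5,3,2] (faults so far: 4)
  step 5: ref 3 -> HIT, frames=[6,5,3,2] (faults so far: 4)
  step 6: ref 2 -> HIT, frames=[6,5,3,2] (faults so far: 4)
  step 7: ref 1 -> FAULT, evict 6, frames=[1,5,3,2] (faults so far: 5)
  step 8: ref 2 -> HIT, frames=[1,5,3,2] (faults so far: 5)
  step 9: ref 2 -> HIT, frames=[1,5,3,2] (faults so far: 5)
  step 10: ref 3 -> HIT, frames=[1,5,3,2] (faults so far: 5)
  step 11: ref 2 -> HIT, frames=[1,5,3,2] (faults so far: 5)
  step 12: ref 6 -> FAULT, evict 5, frames=[1,6,3,2] (faults so far: 6)
  step 13: ref 2 -> HIT, frames=[1,6,3,2] (faults so far: 6)
  step 14: ref 3 -> HIT, frames=[1,6,3,2] (faults so far: 6)
  step 15: ref 5 -> FAULT, evict 1, frames=[5,6,3,2] (faults so far: 7)
  LRU total faults: 7
--- Optimal ---
  step 0: ref 6 -> FAULT, frames=[6,-,-,-] (faults so far: 1)
  step 1: ref 5 -> FAULT, frames=[6,5,-,-] (faults so far: 2)
  step 2: ref 3 -> FAULT, frames=[6,5,3,-] (faults so far: 3)
  step 3: ref 2 -> FAULT, frames=[6,5,3,2] (faults so far: 4)
  step 4: ref 3 -> HIT, frames=[6,5,3,2] (faults so far: 4)
  step 5: ref 3 -> HIT, frames=[6,5,3,2] (faults so far: 4)
  step 6: ref 2 -> HIT, frames=[6,5,3,2] (faults so far: 4)
  step 7: ref 1 -> FAULT, evict 5, frames=[6,1,3,2] (faults so far: 5)
  step 8: ref 2 -> HIT, frames=[6,1,3,2] (faults so far: 5)
  step 9: ref 2 -> HIT, frames=[6,1,3,2] (faults so far: 5)
  step 10: ref 3 -> HIT, frames=[6,1,3,2] (faults so far: 5)
  step 11: ref 2 -> HIT, frames=[6,1,3,2] (faults so far: 5)
  step 12: ref 6 -> HIT, frames=[6,1,3,2] (faults so far: 5)
  step 13: ref 2 -> HIT, frames=[6,1,3,2] (faults so far: 5)
  step 14: ref 3 -> HIT, frames=[6,1,3,2] (faults so far: 5)
  step 15: ref 5 -> FAULT, evict 1, frames=[6,5,3,2] (faults so far: 6)
  Optimal total faults: 6

Answer: 7 7 6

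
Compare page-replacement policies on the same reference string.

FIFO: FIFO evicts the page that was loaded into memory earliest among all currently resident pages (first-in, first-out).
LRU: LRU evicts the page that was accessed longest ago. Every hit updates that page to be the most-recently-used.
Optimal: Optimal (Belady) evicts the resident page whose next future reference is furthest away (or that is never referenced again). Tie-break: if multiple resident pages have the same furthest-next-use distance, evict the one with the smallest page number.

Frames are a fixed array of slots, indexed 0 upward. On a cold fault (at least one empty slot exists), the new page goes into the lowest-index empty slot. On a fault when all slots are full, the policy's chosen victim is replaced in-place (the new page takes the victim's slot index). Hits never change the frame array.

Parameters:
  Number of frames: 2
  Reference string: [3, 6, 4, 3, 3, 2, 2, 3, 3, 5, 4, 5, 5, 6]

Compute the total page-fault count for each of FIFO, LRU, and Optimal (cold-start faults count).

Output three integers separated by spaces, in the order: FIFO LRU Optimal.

--- FIFO ---
  step 0: ref 3 -> FAULT, frames=[3,-] (faults so far: 1)
  step 1: ref 6 -> FAULT, frames=[3,6] (faults so far: 2)
  step 2: ref 4 -> FAULT, evict 3, frames=[4,6] (faults so far: 3)
  step 3: ref 3 -> FAULT, evict 6, frames=[4,3] (faults so far: 4)
  step 4: ref 3 -> HIT, frames=[4,3] (faults so far: 4)
  step 5: ref 2 -> FAULT, evict 4, frames=[2,3] (faults so far: 5)
  step 6: ref 2 -> HIT, frames=[2,3] (faults so far: 5)
  step 7: ref 3 -> HIT, frames=[2,3] (faults so far: 5)
  step 8: ref 3 -> HIT, frames=[2,3] (faults so far: 5)
  step 9: ref 5 -> FAULT, evict 3, frames=[2,5] (faults so far: 6)
  step 10: ref 4 -> FAULT, evict 2, frames=[4,5] (faults so far: 7)
  step 11: ref 5 -> HIT, frames=[4,5] (faults so far: 7)
  step 12: ref 5 -> HIT, frames=[4,5] (faults so far: 7)
  step 13: ref 6 -> FAULT, evict 5, frames=[4,6] (faults so far: 8)
  FIFO total faults: 8
--- LRU ---
  step 0: ref 3 -> FAULT, frames=[3,-] (faults so far: 1)
  step 1: ref 6 -> FAULT, frames=[3,6] (faults so far: 2)
  step 2: ref 4 -> FAULT, evict 3, frames=[4,6] (faults so far: 3)
  step 3: ref 3 -> FAULT, evict 6, frames=[4,3] (faults so far: 4)
  step 4: ref 3 -> HIT, frames=[4,3] (faults so far: 4)
  step 5: ref 2 -> FAULT, evict 4, frames=[2,3] (faults so far: 5)
  step 6: ref 2 -> HIT, frames=[2,3] (faults so far: 5)
  step 7: ref 3 -> HIT, frames=[2,3] (faults so far: 5)
  step 8: ref 3 -> HIT, frames=[2,3] (faults so far: 5)
  step 9: ref 5 -> FAULT, evict 2, frames=[5,3] (faults so far: 6)
  step 10: ref 4 -> FAULT, evict 3, frames=[5,4] (faults so far: 7)
  step 11: ref 5 -> HIT, frames=[5,4] (faults so far: 7)
  step 12: ref 5 -> HIT, frames=[5,4] (faults so far: 7)
  step 13: ref 6 -> FAULT, evict 4, frames=[5,6] (faults so far: 8)
  LRU total faults: 8
--- Optimal ---
  step 0: ref 3 -> FAULT, frames=[3,-] (faults so far: 1)
  step 1: ref 6 -> FAULT, frames=[3,6] (faults so far: 2)
  step 2: ref 4 -> FAULT, evict 6, frames=[3,4] (faults so far: 3)
  step 3: ref 3 -> HIT, frames=[3,4] (faults so far: 3)
  step 4: ref 3 -> HIT, frames=[3,4] (faults so far: 3)
  step 5: ref 2 -> FAULT, evict 4, frames=[3,2] (faults so far: 4)
  step 6: ref 2 -> HIT, frames=[3,2] (faults so far: 4)
  step 7: ref 3 -> HIT, frames=[3,2] (faults so far: 4)
  step 8: ref 3 -> HIT, frames=[3,2] (faults so far: 4)
  step 9: ref 5 -> FAULT, evict 2, frames=[3,5] (faults so far: 5)
  step 10: ref 4 -> FAULT, evict 3, frames=[4,5] (faults so far: 6)
  step 11: ref 5 -> HIT, frames=[4,5] (faults so far: 6)
  step 12: ref 5 -> HIT, frames=[4,5] (faults so far: 6)
  step 13: ref 6 -> FAULT, evict 4, frames=[6,5] (faults so far: 7)
  Optimal total faults: 7

Answer: 8 8 7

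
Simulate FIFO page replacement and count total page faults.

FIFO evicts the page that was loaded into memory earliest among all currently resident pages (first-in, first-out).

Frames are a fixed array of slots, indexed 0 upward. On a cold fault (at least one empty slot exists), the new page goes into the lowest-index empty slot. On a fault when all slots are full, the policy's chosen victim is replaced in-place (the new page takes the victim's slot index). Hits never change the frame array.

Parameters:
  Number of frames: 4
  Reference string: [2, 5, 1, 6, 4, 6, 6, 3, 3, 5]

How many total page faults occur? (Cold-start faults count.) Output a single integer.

Answer: 7

Derivation:
Step 0: ref 2 → FAULT, frames=[2,-,-,-]
Step 1: ref 5 → FAULT, frames=[2,5,-,-]
Step 2: ref 1 → FAULT, frames=[2,5,1,-]
Step 3: ref 6 → FAULT, frames=[2,5,1,6]
Step 4: ref 4 → FAULT (evict 2), frames=[4,5,1,6]
Step 5: ref 6 → HIT, frames=[4,5,1,6]
Step 6: ref 6 → HIT, frames=[4,5,1,6]
Step 7: ref 3 → FAULT (evict 5), frames=[4,3,1,6]
Step 8: ref 3 → HIT, frames=[4,3,1,6]
Step 9: ref 5 → FAULT (evict 1), frames=[4,3,5,6]
Total faults: 7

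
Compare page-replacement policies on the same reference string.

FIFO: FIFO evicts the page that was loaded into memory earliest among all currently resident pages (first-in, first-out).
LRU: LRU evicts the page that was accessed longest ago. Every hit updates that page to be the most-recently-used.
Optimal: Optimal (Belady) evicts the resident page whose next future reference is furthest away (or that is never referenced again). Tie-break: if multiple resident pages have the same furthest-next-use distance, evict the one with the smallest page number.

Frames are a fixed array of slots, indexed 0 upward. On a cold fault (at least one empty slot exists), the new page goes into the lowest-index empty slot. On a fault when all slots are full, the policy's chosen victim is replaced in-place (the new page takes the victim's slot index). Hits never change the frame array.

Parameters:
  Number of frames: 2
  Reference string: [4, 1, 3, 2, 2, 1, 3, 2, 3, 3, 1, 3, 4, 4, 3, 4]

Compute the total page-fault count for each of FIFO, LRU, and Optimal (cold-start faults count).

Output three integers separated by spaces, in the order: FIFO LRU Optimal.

Answer: 10 9 7

Derivation:
--- FIFO ---
  step 0: ref 4 -> FAULT, frames=[4,-] (faults so far: 1)
  step 1: ref 1 -> FAULT, frames=[4,1] (faults so far: 2)
  step 2: ref 3 -> FAULT, evict 4, frames=[3,1] (faults so far: 3)
  step 3: ref 2 -> FAULT, evict 1, frames=[3,2] (faults so far: 4)
  step 4: ref 2 -> HIT, frames=[3,2] (faults so far: 4)
  step 5: ref 1 -> FAULT, evict 3, frames=[1,2] (faults so far: 5)
  step 6: ref 3 -> FAULT, evict 2, frames=[1,3] (faults so far: 6)
  step 7: ref 2 -> FAULT, evict 1, frames=[2,3] (faults so far: 7)
  step 8: ref 3 -> HIT, frames=[2,3] (faults so far: 7)
  step 9: ref 3 -> HIT, frames=[2,3] (faults so far: 7)
  step 10: ref 1 -> FAULT, evict 3, frames=[2,1] (faults so far: 8)
  step 11: ref 3 -> FAULT, evict 2, frames=[3,1] (faults so far: 9)
  step 12: ref 4 -> FAULT, evict 1, frames=[3,4] (faults so far: 10)
  step 13: ref 4 -> HIT, frames=[3,4] (faults so far: 10)
  step 14: ref 3 -> HIT, frames=[3,4] (faults so far: 10)
  step 15: ref 4 -> HIT, frames=[3,4] (faults so far: 10)
  FIFO total faults: 10
--- LRU ---
  step 0: ref 4 -> FAULT, frames=[4,-] (faults so far: 1)
  step 1: ref 1 -> FAULT, frames=[4,1] (faults so far: 2)
  step 2: ref 3 -> FAULT, evict 4, frames=[3,1] (faults so far: 3)
  step 3: ref 2 -> FAULT, evict 1, frames=[3,2] (faults so far: 4)
  step 4: ref 2 -> HIT, frames=[3,2] (faults so far: 4)
  step 5: ref 1 -> FAULT, evict 3, frames=[1,2] (faults so far: 5)
  step 6: ref 3 -> FAULT, evict 2, frames=[1,3] (faults so far: 6)
  step 7: ref 2 -> FAULT, evict 1, frames=[2,3] (faults so far: 7)
  step 8: ref 3 -> HIT, frames=[2,3] (faults so far: 7)
  step 9: ref 3 -> HIT, frames=[2,3] (faults so far: 7)
  step 10: ref 1 -> FAULT, evict 2, frames=[1,3] (faults so far: 8)
  step 11: ref 3 -> HIT, frames=[1,3] (faults so far: 8)
  step 12: ref 4 -> FAULT, evict 1, frames=[4,3] (faults so far: 9)
  step 13: ref 4 -> HIT, frames=[4,3] (faults so far: 9)
  step 14: ref 3 -> HIT, frames=[4,3] (faults so far: 9)
  step 15: ref 4 -> HIT, frames=[4,3] (faults so far: 9)
  LRU total faults: 9
--- Optimal ---
  step 0: ref 4 -> FAULT, frames=[4,-] (faults so far: 1)
  step 1: ref 1 -> FAULT, frames=[4,1] (faults so far: 2)
  step 2: ref 3 -> FAULT, evict 4, frames=[3,1] (faults so far: 3)
  step 3: ref 2 -> FAULT, evict 3, frames=[2,1] (faults so far: 4)
  step 4: ref 2 -> HIT, frames=[2,1] (faults so far: 4)
  step 5: ref 1 -> HIT, frames=[2,1] (faults so far: 4)
  step 6: ref 3 -> FAULT, evict 1, frames=[2,3] (faults so far: 5)
  step 7: ref 2 -> HIT, frames=[2,3] (faults so far: 5)
  step 8: ref 3 -> HIT, frames=[2,3] (faults so far: 5)
  step 9: ref 3 -> HIT, frames=[2,3] (faults so far: 5)
  step 10: ref 1 -> FAULT, evict 2, frames=[1,3] (faults so far: 6)
  step 11: ref 3 -> HIT, frames=[1,3] (faults so far: 6)
  step 12: ref 4 -> FAULT, evict 1, frames=[4,3] (faults so far: 7)
  step 13: ref 4 -> HIT, frames=[4,3] (faults so far: 7)
  step 14: ref 3 -> HIT, frames=[4,3] (faults so far: 7)
  step 15: ref 4 -> HIT, frames=[4,3] (faults so far: 7)
  Optimal total faults: 7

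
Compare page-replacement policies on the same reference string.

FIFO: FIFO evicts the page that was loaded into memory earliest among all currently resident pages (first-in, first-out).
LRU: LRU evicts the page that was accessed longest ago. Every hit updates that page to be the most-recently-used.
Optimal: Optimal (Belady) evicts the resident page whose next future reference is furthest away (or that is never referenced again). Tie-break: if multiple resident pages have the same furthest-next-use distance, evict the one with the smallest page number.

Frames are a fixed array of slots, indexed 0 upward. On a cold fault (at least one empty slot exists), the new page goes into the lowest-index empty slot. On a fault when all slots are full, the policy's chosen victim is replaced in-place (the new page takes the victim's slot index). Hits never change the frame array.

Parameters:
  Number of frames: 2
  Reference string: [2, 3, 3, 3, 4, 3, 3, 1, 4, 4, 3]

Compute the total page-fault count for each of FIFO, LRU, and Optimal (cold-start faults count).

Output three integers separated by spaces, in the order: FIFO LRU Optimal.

--- FIFO ---
  step 0: ref 2 -> FAULT, frames=[2,-] (faults so far: 1)
  step 1: ref 3 -> FAULT, frames=[2,3] (faults so far: 2)
  step 2: ref 3 -> HIT, frames=[2,3] (faults so far: 2)
  step 3: ref 3 -> HIT, frames=[2,3] (faults so far: 2)
  step 4: ref 4 -> FAULT, evict 2, frames=[4,3] (faults so far: 3)
  step 5: ref 3 -> HIT, frames=[4,3] (faults so far: 3)
  step 6: ref 3 -> HIT, frames=[4,3] (faults so far: 3)
  step 7: ref 1 -> FAULT, evict 3, frames=[4,1] (faults so far: 4)
  step 8: ref 4 -> HIT, frames=[4,1] (faults so far: 4)
  step 9: ref 4 -> HIT, frames=[4,1] (faults so far: 4)
  step 10: ref 3 -> FAULT, evict 4, frames=[3,1] (faults so far: 5)
  FIFO total faults: 5
--- LRU ---
  step 0: ref 2 -> FAULT, frames=[2,-] (faults so far: 1)
  step 1: ref 3 -> FAULT, frames=[2,3] (faults so far: 2)
  step 2: ref 3 -> HIT, frames=[2,3] (faults so far: 2)
  step 3: ref 3 -> HIT, frames=[2,3] (faults so far: 2)
  step 4: ref 4 -> FAULT, evict 2, frames=[4,3] (faults so far: 3)
  step 5: ref 3 -> HIT, frames=[4,3] (faults so far: 3)
  step 6: ref 3 -> HIT, frames=[4,3] (faults so far: 3)
  step 7: ref 1 -> FAULT, evict 4, frames=[1,3] (faults so far: 4)
  step 8: ref 4 -> FAULT, evict 3, frames=[1,4] (faults so far: 5)
  step 9: ref 4 -> HIT, frames=[1,4] (faults so far: 5)
  step 10: ref 3 -> FAULT, evict 1, frames=[3,4] (faults so far: 6)
  LRU total faults: 6
--- Optimal ---
  step 0: ref 2 -> FAULT, frames=[2,-] (faults so far: 1)
  step 1: ref 3 -> FAULT, frames=[2,3] (faults so far: 2)
  step 2: ref 3 -> HIT, frames=[2,3] (faults so far: 2)
  step 3: ref 3 -> HIT, frames=[2,3] (faults so far: 2)
  step 4: ref 4 -> FAULT, evict 2, frames=[4,3] (faults so far: 3)
  step 5: ref 3 -> HIT, frames=[4,3] (faults so far: 3)
  step 6: ref 3 -> HIT, frames=[4,3] (faults so far: 3)
  step 7: ref 1 -> FAULT, evict 3, frames=[4,1] (faults so far: 4)
  step 8: ref 4 -> HIT, frames=[4,1] (faults so far: 4)
  step 9: ref 4 -> HIT, frames=[4,1] (faults so far: 4)
  step 10: ref 3 -> FAULT, evict 1, frames=[4,3] (faults so far: 5)
  Optimal total faults: 5

Answer: 5 6 5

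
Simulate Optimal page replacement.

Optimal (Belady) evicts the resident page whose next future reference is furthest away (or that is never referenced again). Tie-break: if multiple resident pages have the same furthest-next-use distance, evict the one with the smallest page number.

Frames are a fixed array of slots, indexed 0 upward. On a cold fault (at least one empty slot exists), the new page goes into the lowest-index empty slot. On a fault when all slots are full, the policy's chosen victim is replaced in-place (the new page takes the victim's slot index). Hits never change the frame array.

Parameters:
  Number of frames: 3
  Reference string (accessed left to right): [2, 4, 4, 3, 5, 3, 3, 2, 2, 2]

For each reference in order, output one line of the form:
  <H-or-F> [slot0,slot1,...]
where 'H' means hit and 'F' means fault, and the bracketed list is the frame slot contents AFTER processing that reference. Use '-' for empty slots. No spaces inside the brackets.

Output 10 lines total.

F [2,-,-]
F [2,4,-]
H [2,4,-]
F [2,4,3]
F [2,5,3]
H [2,5,3]
H [2,5,3]
H [2,5,3]
H [2,5,3]
H [2,5,3]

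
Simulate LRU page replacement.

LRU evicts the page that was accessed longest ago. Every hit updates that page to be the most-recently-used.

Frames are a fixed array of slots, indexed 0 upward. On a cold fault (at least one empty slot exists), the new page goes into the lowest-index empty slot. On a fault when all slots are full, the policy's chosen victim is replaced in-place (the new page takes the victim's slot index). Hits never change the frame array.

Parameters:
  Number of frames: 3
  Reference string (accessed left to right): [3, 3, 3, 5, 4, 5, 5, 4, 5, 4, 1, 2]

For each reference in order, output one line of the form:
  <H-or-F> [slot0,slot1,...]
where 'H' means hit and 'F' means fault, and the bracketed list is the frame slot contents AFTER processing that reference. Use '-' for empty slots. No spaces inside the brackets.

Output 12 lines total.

F [3,-,-]
H [3,-,-]
H [3,-,-]
F [3,5,-]
F [3,5,4]
H [3,5,4]
H [3,5,4]
H [3,5,4]
H [3,5,4]
H [3,5,4]
F [1,5,4]
F [1,2,4]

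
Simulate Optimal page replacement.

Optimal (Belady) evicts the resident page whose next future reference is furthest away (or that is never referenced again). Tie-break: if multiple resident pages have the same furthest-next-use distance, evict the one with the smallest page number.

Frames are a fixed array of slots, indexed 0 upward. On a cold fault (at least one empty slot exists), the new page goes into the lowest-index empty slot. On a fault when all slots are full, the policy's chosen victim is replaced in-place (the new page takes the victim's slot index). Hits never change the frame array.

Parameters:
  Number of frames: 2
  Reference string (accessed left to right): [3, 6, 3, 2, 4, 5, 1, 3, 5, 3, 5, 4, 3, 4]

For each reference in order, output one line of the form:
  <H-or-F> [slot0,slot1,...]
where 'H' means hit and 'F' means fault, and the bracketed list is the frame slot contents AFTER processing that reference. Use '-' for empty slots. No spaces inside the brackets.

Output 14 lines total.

F [3,-]
F [3,6]
H [3,6]
F [3,2]
F [3,4]
F [3,5]
F [3,1]
H [3,1]
F [3,5]
H [3,5]
H [3,5]
F [3,4]
H [3,4]
H [3,4]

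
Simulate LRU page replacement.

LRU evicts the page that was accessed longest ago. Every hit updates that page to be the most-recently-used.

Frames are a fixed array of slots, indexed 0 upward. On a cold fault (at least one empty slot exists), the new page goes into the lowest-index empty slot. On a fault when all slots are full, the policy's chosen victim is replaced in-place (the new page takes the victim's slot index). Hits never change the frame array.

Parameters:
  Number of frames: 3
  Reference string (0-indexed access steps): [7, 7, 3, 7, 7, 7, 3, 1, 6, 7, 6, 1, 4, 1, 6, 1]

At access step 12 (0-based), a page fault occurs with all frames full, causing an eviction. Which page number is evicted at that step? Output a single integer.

Step 0: ref 7 -> FAULT, frames=[7,-,-]
Step 1: ref 7 -> HIT, frames=[7,-,-]
Step 2: ref 3 -> FAULT, frames=[7,3,-]
Step 3: ref 7 -> HIT, frames=[7,3,-]
Step 4: ref 7 -> HIT, frames=[7,3,-]
Step 5: ref 7 -> HIT, frames=[7,3,-]
Step 6: ref 3 -> HIT, frames=[7,3,-]
Step 7: ref 1 -> FAULT, frames=[7,3,1]
Step 8: ref 6 -> FAULT, evict 7, frames=[6,3,1]
Step 9: ref 7 -> FAULT, evict 3, frames=[6,7,1]
Step 10: ref 6 -> HIT, frames=[6,7,1]
Step 11: ref 1 -> HIT, frames=[6,7,1]
Step 12: ref 4 -> FAULT, evict 7, frames=[6,4,1]
At step 12: evicted page 7

Answer: 7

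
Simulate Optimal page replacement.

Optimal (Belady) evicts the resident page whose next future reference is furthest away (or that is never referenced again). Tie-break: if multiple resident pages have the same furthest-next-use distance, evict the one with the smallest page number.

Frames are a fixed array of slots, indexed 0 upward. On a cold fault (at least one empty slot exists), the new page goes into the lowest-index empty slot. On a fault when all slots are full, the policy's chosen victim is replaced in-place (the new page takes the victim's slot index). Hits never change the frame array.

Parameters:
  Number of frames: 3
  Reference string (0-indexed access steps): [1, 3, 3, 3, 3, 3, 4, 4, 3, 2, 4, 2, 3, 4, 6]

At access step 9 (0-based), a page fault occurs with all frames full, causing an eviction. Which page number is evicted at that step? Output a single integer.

Step 0: ref 1 -> FAULT, frames=[1,-,-]
Step 1: ref 3 -> FAULT, frames=[1,3,-]
Step 2: ref 3 -> HIT, frames=[1,3,-]
Step 3: ref 3 -> HIT, frames=[1,3,-]
Step 4: ref 3 -> HIT, frames=[1,3,-]
Step 5: ref 3 -> HIT, frames=[1,3,-]
Step 6: ref 4 -> FAULT, frames=[1,3,4]
Step 7: ref 4 -> HIT, frames=[1,3,4]
Step 8: ref 3 -> HIT, frames=[1,3,4]
Step 9: ref 2 -> FAULT, evict 1, frames=[2,3,4]
At step 9: evicted page 1

Answer: 1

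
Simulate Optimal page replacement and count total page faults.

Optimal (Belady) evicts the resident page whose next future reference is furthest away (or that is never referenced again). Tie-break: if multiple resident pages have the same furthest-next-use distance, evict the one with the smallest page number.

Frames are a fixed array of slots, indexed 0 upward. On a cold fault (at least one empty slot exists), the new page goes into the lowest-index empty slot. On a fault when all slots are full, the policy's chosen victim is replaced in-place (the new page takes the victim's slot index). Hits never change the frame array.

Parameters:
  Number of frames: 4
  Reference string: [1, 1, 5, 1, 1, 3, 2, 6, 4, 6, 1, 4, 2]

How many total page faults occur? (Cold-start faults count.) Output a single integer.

Answer: 6

Derivation:
Step 0: ref 1 → FAULT, frames=[1,-,-,-]
Step 1: ref 1 → HIT, frames=[1,-,-,-]
Step 2: ref 5 → FAULT, frames=[1,5,-,-]
Step 3: ref 1 → HIT, frames=[1,5,-,-]
Step 4: ref 1 → HIT, frames=[1,5,-,-]
Step 5: ref 3 → FAULT, frames=[1,5,3,-]
Step 6: ref 2 → FAULT, frames=[1,5,3,2]
Step 7: ref 6 → FAULT (evict 3), frames=[1,5,6,2]
Step 8: ref 4 → FAULT (evict 5), frames=[1,4,6,2]
Step 9: ref 6 → HIT, frames=[1,4,6,2]
Step 10: ref 1 → HIT, frames=[1,4,6,2]
Step 11: ref 4 → HIT, frames=[1,4,6,2]
Step 12: ref 2 → HIT, frames=[1,4,6,2]
Total faults: 6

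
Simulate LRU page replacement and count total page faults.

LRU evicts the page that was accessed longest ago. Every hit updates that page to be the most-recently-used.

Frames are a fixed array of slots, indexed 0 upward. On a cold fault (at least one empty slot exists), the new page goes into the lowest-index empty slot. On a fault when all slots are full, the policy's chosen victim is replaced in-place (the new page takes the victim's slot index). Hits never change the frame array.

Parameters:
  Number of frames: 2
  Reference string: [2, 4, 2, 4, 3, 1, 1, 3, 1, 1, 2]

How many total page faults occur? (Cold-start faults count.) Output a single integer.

Step 0: ref 2 → FAULT, frames=[2,-]
Step 1: ref 4 → FAULT, frames=[2,4]
Step 2: ref 2 → HIT, frames=[2,4]
Step 3: ref 4 → HIT, frames=[2,4]
Step 4: ref 3 → FAULT (evict 2), frames=[3,4]
Step 5: ref 1 → FAULT (evict 4), frames=[3,1]
Step 6: ref 1 → HIT, frames=[3,1]
Step 7: ref 3 → HIT, frames=[3,1]
Step 8: ref 1 → HIT, frames=[3,1]
Step 9: ref 1 → HIT, frames=[3,1]
Step 10: ref 2 → FAULT (evict 3), frames=[2,1]
Total faults: 5

Answer: 5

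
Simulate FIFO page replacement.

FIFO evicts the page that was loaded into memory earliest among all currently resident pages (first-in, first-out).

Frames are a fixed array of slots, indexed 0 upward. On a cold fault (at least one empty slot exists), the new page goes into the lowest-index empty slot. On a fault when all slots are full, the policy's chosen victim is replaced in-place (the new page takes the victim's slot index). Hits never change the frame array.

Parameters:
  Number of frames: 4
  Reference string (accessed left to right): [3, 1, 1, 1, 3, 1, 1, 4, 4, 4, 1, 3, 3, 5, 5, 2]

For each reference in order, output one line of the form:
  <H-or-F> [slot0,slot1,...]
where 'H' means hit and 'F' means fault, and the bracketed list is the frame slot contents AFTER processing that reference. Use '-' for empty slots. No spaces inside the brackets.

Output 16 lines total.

F [3,-,-,-]
F [3,1,-,-]
H [3,1,-,-]
H [3,1,-,-]
H [3,1,-,-]
H [3,1,-,-]
H [3,1,-,-]
F [3,1,4,-]
H [3,1,4,-]
H [3,1,4,-]
H [3,1,4,-]
H [3,1,4,-]
H [3,1,4,-]
F [3,1,4,5]
H [3,1,4,5]
F [2,1,4,5]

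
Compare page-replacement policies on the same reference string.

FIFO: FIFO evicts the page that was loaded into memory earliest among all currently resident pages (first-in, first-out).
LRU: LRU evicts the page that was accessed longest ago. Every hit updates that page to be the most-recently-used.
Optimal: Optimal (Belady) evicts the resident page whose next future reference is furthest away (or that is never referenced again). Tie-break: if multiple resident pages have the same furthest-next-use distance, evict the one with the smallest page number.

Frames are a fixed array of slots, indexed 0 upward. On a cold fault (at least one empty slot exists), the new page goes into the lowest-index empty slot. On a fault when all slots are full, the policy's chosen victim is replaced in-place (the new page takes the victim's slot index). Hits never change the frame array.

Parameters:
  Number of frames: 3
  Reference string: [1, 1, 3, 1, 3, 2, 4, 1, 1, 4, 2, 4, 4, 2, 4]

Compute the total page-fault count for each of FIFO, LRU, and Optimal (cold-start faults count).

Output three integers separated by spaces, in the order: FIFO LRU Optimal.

Answer: 5 5 4

Derivation:
--- FIFO ---
  step 0: ref 1 -> FAULT, frames=[1,-,-] (faults so far: 1)
  step 1: ref 1 -> HIT, frames=[1,-,-] (faults so far: 1)
  step 2: ref 3 -> FAULT, frames=[1,3,-] (faults so far: 2)
  step 3: ref 1 -> HIT, frames=[1,3,-] (faults so far: 2)
  step 4: ref 3 -> HIT, frames=[1,3,-] (faults so far: 2)
  step 5: ref 2 -> FAULT, frames=[1,3,2] (faults so far: 3)
  step 6: ref 4 -> FAULT, evict 1, frames=[4,3,2] (faults so far: 4)
  step 7: ref 1 -> FAULT, evict 3, frames=[4,1,2] (faults so far: 5)
  step 8: ref 1 -> HIT, frames=[4,1,2] (faults so far: 5)
  step 9: ref 4 -> HIT, frames=[4,1,2] (faults so far: 5)
  step 10: ref 2 -> HIT, frames=[4,1,2] (faults so far: 5)
  step 11: ref 4 -> HIT, frames=[4,1,2] (faults so far: 5)
  step 12: ref 4 -> HIT, frames=[4,1,2] (faults so far: 5)
  step 13: ref 2 -> HIT, frames=[4,1,2] (faults so far: 5)
  step 14: ref 4 -> HIT, frames=[4,1,2] (faults so far: 5)
  FIFO total faults: 5
--- LRU ---
  step 0: ref 1 -> FAULT, frames=[1,-,-] (faults so far: 1)
  step 1: ref 1 -> HIT, frames=[1,-,-] (faults so far: 1)
  step 2: ref 3 -> FAULT, frames=[1,3,-] (faults so far: 2)
  step 3: ref 1 -> HIT, frames=[1,3,-] (faults so far: 2)
  step 4: ref 3 -> HIT, frames=[1,3,-] (faults so far: 2)
  step 5: ref 2 -> FAULT, frames=[1,3,2] (faults so far: 3)
  step 6: ref 4 -> FAULT, evict 1, frames=[4,3,2] (faults so far: 4)
  step 7: ref 1 -> FAULT, evict 3, frames=[4,1,2] (faults so far: 5)
  step 8: ref 1 -> HIT, frames=[4,1,2] (faults so far: 5)
  step 9: ref 4 -> HIT, frames=[4,1,2] (faults so far: 5)
  step 10: ref 2 -> HIT, frames=[4,1,2] (faults so far: 5)
  step 11: ref 4 -> HIT, frames=[4,1,2] (faults so far: 5)
  step 12: ref 4 -> HIT, frames=[4,1,2] (faults so far: 5)
  step 13: ref 2 -> HIT, frames=[4,1,2] (faults so far: 5)
  step 14: ref 4 -> HIT, frames=[4,1,2] (faults so far: 5)
  LRU total faults: 5
--- Optimal ---
  step 0: ref 1 -> FAULT, frames=[1,-,-] (faults so far: 1)
  step 1: ref 1 -> HIT, frames=[1,-,-] (faults so far: 1)
  step 2: ref 3 -> FAULT, frames=[1,3,-] (faults so far: 2)
  step 3: ref 1 -> HIT, frames=[1,3,-] (faults so far: 2)
  step 4: ref 3 -> HIT, frames=[1,3,-] (faults so far: 2)
  step 5: ref 2 -> FAULT, frames=[1,3,2] (faults so far: 3)
  step 6: ref 4 -> FAULT, evict 3, frames=[1,4,2] (faults so far: 4)
  step 7: ref 1 -> HIT, frames=[1,4,2] (faults so far: 4)
  step 8: ref 1 -> HIT, frames=[1,4,2] (faults so far: 4)
  step 9: ref 4 -> HIT, frames=[1,4,2] (faults so far: 4)
  step 10: ref 2 -> HIT, frames=[1,4,2] (faults so far: 4)
  step 11: ref 4 -> HIT, frames=[1,4,2] (faults so far: 4)
  step 12: ref 4 -> HIT, frames=[1,4,2] (faults so far: 4)
  step 13: ref 2 -> HIT, frames=[1,4,2] (faults so far: 4)
  step 14: ref 4 -> HIT, frames=[1,4,2] (faults so far: 4)
  Optimal total faults: 4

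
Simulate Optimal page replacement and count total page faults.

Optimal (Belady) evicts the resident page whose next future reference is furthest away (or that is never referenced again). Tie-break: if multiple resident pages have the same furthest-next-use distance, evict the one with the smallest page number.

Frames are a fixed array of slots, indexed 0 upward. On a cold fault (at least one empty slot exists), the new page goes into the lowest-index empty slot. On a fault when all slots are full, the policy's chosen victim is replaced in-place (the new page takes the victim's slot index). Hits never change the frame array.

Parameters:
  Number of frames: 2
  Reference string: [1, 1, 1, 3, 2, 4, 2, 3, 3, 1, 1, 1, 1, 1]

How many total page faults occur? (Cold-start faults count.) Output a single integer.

Answer: 6

Derivation:
Step 0: ref 1 → FAULT, frames=[1,-]
Step 1: ref 1 → HIT, frames=[1,-]
Step 2: ref 1 → HIT, frames=[1,-]
Step 3: ref 3 → FAULT, frames=[1,3]
Step 4: ref 2 → FAULT (evict 1), frames=[2,3]
Step 5: ref 4 → FAULT (evict 3), frames=[2,4]
Step 6: ref 2 → HIT, frames=[2,4]
Step 7: ref 3 → FAULT (evict 2), frames=[3,4]
Step 8: ref 3 → HIT, frames=[3,4]
Step 9: ref 1 → FAULT (evict 3), frames=[1,4]
Step 10: ref 1 → HIT, frames=[1,4]
Step 11: ref 1 → HIT, frames=[1,4]
Step 12: ref 1 → HIT, frames=[1,4]
Step 13: ref 1 → HIT, frames=[1,4]
Total faults: 6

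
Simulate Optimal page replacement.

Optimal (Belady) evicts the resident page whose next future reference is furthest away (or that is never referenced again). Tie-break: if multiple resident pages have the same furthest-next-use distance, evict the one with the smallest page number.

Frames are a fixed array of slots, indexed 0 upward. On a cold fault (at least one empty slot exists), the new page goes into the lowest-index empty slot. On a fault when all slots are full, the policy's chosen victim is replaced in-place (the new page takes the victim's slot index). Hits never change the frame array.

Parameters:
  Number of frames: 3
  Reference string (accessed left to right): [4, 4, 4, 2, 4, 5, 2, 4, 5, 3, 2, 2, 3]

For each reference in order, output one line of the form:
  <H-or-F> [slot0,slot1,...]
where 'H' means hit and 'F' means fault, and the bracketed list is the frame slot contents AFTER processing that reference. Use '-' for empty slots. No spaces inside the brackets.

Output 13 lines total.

F [4,-,-]
H [4,-,-]
H [4,-,-]
F [4,2,-]
H [4,2,-]
F [4,2,5]
H [4,2,5]
H [4,2,5]
H [4,2,5]
F [3,2,5]
H [3,2,5]
H [3,2,5]
H [3,2,5]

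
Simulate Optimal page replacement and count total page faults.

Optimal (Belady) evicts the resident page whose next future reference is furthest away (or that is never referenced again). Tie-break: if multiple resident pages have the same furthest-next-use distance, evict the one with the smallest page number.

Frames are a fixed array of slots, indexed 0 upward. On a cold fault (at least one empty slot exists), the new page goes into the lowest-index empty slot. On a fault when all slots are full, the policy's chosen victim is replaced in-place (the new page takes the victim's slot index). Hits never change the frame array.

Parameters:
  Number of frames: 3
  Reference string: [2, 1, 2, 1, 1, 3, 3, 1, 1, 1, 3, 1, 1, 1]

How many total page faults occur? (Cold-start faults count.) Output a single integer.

Step 0: ref 2 → FAULT, frames=[2,-,-]
Step 1: ref 1 → FAULT, frames=[2,1,-]
Step 2: ref 2 → HIT, frames=[2,1,-]
Step 3: ref 1 → HIT, frames=[2,1,-]
Step 4: ref 1 → HIT, frames=[2,1,-]
Step 5: ref 3 → FAULT, frames=[2,1,3]
Step 6: ref 3 → HIT, frames=[2,1,3]
Step 7: ref 1 → HIT, frames=[2,1,3]
Step 8: ref 1 → HIT, frames=[2,1,3]
Step 9: ref 1 → HIT, frames=[2,1,3]
Step 10: ref 3 → HIT, frames=[2,1,3]
Step 11: ref 1 → HIT, frames=[2,1,3]
Step 12: ref 1 → HIT, frames=[2,1,3]
Step 13: ref 1 → HIT, frames=[2,1,3]
Total faults: 3

Answer: 3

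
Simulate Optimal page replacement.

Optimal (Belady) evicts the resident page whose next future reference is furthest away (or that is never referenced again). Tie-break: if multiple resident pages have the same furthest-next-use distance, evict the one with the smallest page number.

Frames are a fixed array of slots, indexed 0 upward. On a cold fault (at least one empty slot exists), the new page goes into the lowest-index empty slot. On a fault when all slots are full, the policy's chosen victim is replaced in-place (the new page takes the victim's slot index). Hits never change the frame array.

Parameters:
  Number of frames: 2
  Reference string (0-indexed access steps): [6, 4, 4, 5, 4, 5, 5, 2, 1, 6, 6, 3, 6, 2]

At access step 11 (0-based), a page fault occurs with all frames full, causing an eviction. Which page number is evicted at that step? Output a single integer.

Step 0: ref 6 -> FAULT, frames=[6,-]
Step 1: ref 4 -> FAULT, frames=[6,4]
Step 2: ref 4 -> HIT, frames=[6,4]
Step 3: ref 5 -> FAULT, evict 6, frames=[5,4]
Step 4: ref 4 -> HIT, frames=[5,4]
Step 5: ref 5 -> HIT, frames=[5,4]
Step 6: ref 5 -> HIT, frames=[5,4]
Step 7: ref 2 -> FAULT, evict 4, frames=[5,2]
Step 8: ref 1 -> FAULT, evict 5, frames=[1,2]
Step 9: ref 6 -> FAULT, evict 1, frames=[6,2]
Step 10: ref 6 -> HIT, frames=[6,2]
Step 11: ref 3 -> FAULT, evict 2, frames=[6,3]
At step 11: evicted page 2

Answer: 2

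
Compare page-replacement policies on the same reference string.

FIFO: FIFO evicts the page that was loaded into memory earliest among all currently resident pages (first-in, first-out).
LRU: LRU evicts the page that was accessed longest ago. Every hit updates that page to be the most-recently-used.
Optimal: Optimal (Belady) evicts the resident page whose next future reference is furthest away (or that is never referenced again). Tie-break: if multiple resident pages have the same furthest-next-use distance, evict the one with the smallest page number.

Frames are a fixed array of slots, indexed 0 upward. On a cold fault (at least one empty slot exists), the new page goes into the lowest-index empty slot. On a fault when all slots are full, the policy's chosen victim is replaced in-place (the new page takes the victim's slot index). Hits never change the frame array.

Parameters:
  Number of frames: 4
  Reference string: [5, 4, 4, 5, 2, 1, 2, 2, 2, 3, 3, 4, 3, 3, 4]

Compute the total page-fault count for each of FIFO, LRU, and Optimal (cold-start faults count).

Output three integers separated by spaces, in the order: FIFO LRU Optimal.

--- FIFO ---
  step 0: ref 5 -> FAULT, frames=[5,-,-,-] (faults so far: 1)
  step 1: ref 4 -> FAULT, frames=[5,4,-,-] (faults so far: 2)
  step 2: ref 4 -> HIT, frames=[5,4,-,-] (faults so far: 2)
  step 3: ref 5 -> HIT, frames=[5,4,-,-] (faults so far: 2)
  step 4: ref 2 -> FAULT, frames=[5,4,2,-] (faults so far: 3)
  step 5: ref 1 -> FAULT, frames=[5,4,2,1] (faults so far: 4)
  step 6: ref 2 -> HIT, frames=[5,4,2,1] (faults so far: 4)
  step 7: ref 2 -> HIT, frames=[5,4,2,1] (faults so far: 4)
  step 8: ref 2 -> HIT, frames=[5,4,2,1] (faults so far: 4)
  step 9: ref 3 -> FAULT, evict 5, frames=[3,4,2,1] (faults so far: 5)
  step 10: ref 3 -> HIT, frames=[3,4,2,1] (faults so far: 5)
  step 11: ref 4 -> HIT, frames=[3,4,2,1] (faults so far: 5)
  step 12: ref 3 -> HIT, frames=[3,4,2,1] (faults so far: 5)
  step 13: ref 3 -> HIT, frames=[3,4,2,1] (faults so far: 5)
  step 14: ref 4 -> HIT, frames=[3,4,2,1] (faults so far: 5)
  FIFO total faults: 5
--- LRU ---
  step 0: ref 5 -> FAULT, frames=[5,-,-,-] (faults so far: 1)
  step 1: ref 4 -> FAULT, frames=[5,4,-,-] (faults so far: 2)
  step 2: ref 4 -> HIT, frames=[5,4,-,-] (faults so far: 2)
  step 3: ref 5 -> HIT, frames=[5,4,-,-] (faults so far: 2)
  step 4: ref 2 -> FAULT, frames=[5,4,2,-] (faults so far: 3)
  step 5: ref 1 -> FAULT, frames=[5,4,2,1] (faults so far: 4)
  step 6: ref 2 -> HIT, frames=[5,4,2,1] (faults so far: 4)
  step 7: ref 2 -> HIT, frames=[5,4,2,1] (faults so far: 4)
  step 8: ref 2 -> HIT, frames=[5,4,2,1] (faults so far: 4)
  step 9: ref 3 -> FAULT, evict 4, frames=[5,3,2,1] (faults so far: 5)
  step 10: ref 3 -> HIT, frames=[5,3,2,1] (faults so far: 5)
  step 11: ref 4 -> FAULT, evict 5, frames=[4,3,2,1] (faults so far: 6)
  step 12: ref 3 -> HIT, frames=[4,3,2,1] (faults so far: 6)
  step 13: ref 3 -> HIT, frames=[4,3,2,1] (faults so far: 6)
  step 14: ref 4 -> HIT, frames=[4,3,2,1] (faults so far: 6)
  LRU total faults: 6
--- Optimal ---
  step 0: ref 5 -> FAULT, frames=[5,-,-,-] (faults so far: 1)
  step 1: ref 4 -> FAULT, frames=[5,4,-,-] (faults so far: 2)
  step 2: ref 4 -> HIT, frames=[5,4,-,-] (faults so far: 2)
  step 3: ref 5 -> HIT, frames=[5,4,-,-] (faults so far: 2)
  step 4: ref 2 -> FAULT, frames=[5,4,2,-] (faults so far: 3)
  step 5: ref 1 -> FAULT, frames=[5,4,2,1] (faults so far: 4)
  step 6: ref 2 -> HIT, frames=[5,4,2,1] (faults so far: 4)
  step 7: ref 2 -> HIT, frames=[5,4,2,1] (faults so far: 4)
  step 8: ref 2 -> HIT, frames=[5,4,2,1] (faults so far: 4)
  step 9: ref 3 -> FAULT, evict 1, frames=[5,4,2,3] (faults so far: 5)
  step 10: ref 3 -> HIT, frames=[5,4,2,3] (faults so far: 5)
  step 11: ref 4 -> HIT, frames=[5,4,2,3] (faults so far: 5)
  step 12: ref 3 -> HIT, frames=[5,4,2,3] (faults so far: 5)
  step 13: ref 3 -> HIT, frames=[5,4,2,3] (faults so far: 5)
  step 14: ref 4 -> HIT, frames=[5,4,2,3] (faults so far: 5)
  Optimal total faults: 5

Answer: 5 6 5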